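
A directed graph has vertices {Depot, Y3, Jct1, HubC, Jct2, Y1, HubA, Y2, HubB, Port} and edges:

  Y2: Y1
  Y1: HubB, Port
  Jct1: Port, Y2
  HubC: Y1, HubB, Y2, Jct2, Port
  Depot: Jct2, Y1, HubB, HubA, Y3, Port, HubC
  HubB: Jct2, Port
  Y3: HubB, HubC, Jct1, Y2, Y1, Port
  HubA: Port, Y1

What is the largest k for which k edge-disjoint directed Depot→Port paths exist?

Assign every edge capacity 1; by Menger, the answer equals the max flow.
Path Depot→Port (+1); total 1.
Path Depot→Y3→Port (+1); total 2.
Path Depot→HubC→Port (+1); total 3.
Path Depot→Y1→Port (+1); total 4.
Path Depot→HubA→Port (+1); total 5.
Path Depot→HubB→Port (+1); total 6.
No residual Depot→Port path; max flow = 6.
Certifying cut of size 6: {Depot→HubA, Depot→HubB, Depot→HubC, Depot→Port, Depot→Y1, Depot→Y3}.

6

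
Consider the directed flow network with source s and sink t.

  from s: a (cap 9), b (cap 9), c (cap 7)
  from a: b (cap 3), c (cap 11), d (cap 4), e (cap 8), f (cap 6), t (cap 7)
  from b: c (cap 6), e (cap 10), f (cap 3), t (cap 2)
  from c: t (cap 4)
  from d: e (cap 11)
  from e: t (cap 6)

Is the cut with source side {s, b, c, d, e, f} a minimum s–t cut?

No — its capacity is 21, but the minimum cut has capacity 19.

Given cut capacity: 9 + 2 + 4 + 6 = 21.
Augment s→a→t: bottleneck 7, flow now 7.
Augment s→b→t: bottleneck 2, flow now 9.
Augment s→c→t: bottleneck 4, flow now 13.
Augment s→a→e→t: bottleneck 2, flow now 15.
Augment s→b→e→t: bottleneck 4, flow now 19.
No augmenting path remains; maximum flow = 19.
In the residual graph, reachable from s: {s, a, b, c, d, e, f}.
Min-cut edges: a→t (7), b→t (2), c→t (4), e→t (6); capacity 7 + 2 + 4 + 6 = 19.
Cut capacity 21 exceeds the max flow 19, so it is not minimum.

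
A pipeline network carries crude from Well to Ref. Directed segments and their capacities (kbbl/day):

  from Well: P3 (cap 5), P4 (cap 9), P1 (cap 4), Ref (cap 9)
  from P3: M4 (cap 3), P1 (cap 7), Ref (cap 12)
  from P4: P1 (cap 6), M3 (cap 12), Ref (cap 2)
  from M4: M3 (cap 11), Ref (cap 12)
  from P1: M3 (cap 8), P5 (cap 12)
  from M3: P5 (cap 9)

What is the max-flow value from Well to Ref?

16

Augment Well→Ref: bottleneck 9, flow now 9.
Augment Well→P3→Ref: bottleneck 5, flow now 14.
Augment Well→P4→Ref: bottleneck 2, flow now 16.
No augmenting path remains; maximum flow = 16.
In the residual graph, reachable from Well: {Well, P4, P1, M3, P5}.
Min-cut edges: Well→P3 (5), Well→Ref (9), P4→Ref (2); capacity 5 + 9 + 2 = 16.
This cut is saturated, so no flow can exceed 16.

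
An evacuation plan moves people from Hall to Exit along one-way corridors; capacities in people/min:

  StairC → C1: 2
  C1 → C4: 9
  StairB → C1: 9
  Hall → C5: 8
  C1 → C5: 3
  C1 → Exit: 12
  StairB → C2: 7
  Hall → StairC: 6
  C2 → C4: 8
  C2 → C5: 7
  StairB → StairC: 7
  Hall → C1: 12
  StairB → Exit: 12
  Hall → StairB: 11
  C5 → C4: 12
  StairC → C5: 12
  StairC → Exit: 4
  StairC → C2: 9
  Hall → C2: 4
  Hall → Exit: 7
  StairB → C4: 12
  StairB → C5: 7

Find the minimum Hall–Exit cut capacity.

Augment Hall→Exit: bottleneck 7, flow now 7.
Augment Hall→StairB→Exit: bottleneck 11, flow now 18.
Augment Hall→StairC→Exit: bottleneck 4, flow now 22.
Augment Hall→C1→Exit: bottleneck 12, flow now 34.
No augmenting path remains; maximum flow = 34.
By max-flow min-cut, the minimum cut capacity equals the max flow.
In the residual graph, reachable from Hall: {Hall, StairC, C2, C1, C5, C4}.
Min-cut edges: Hall→StairB (11), Hall→Exit (7), StairC→Exit (4), C1→Exit (12); capacity 11 + 7 + 4 + 12 = 34.

34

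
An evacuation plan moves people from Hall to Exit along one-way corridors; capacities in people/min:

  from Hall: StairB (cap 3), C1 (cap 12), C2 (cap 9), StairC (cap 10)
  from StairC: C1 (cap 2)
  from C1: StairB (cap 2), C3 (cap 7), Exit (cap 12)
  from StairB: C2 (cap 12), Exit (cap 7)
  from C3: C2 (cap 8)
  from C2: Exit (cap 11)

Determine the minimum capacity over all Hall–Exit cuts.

Augment Hall→C1→Exit: bottleneck 12, flow now 12.
Augment Hall→StairB→Exit: bottleneck 3, flow now 15.
Augment Hall→C2→Exit: bottleneck 9, flow now 24.
Augment Hall→StairC→C1→StairB→Exit: bottleneck 2, flow now 26.
No augmenting path remains; maximum flow = 26.
By max-flow min-cut, the minimum cut capacity equals the max flow.
In the residual graph, reachable from Hall: {Hall, StairC}.
Min-cut edges: Hall→C1 (12), Hall→StairB (3), Hall→C2 (9), StairC→C1 (2); capacity 12 + 3 + 9 + 2 = 26.

26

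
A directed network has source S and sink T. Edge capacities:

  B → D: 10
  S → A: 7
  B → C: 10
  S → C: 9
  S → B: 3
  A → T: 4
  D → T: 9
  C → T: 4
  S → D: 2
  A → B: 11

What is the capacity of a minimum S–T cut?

16

Augment S→A→T: bottleneck 4, flow now 4.
Augment S→C→T: bottleneck 4, flow now 8.
Augment S→D→T: bottleneck 2, flow now 10.
Augment S→B→D→T: bottleneck 3, flow now 13.
Augment S→A→B→D→T: bottleneck 3, flow now 16.
No augmenting path remains; maximum flow = 16.
By max-flow min-cut, the minimum cut capacity equals the max flow.
In the residual graph, reachable from S: {S, C}.
Min-cut edges: S→A (7), S→B (3), S→D (2), C→T (4); capacity 7 + 3 + 2 + 4 = 16.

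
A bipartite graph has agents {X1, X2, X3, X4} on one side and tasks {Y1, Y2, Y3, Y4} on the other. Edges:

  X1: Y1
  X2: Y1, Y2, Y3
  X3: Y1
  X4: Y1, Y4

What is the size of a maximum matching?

Unit-capacity flow: source→left, listed edges, right→sink; max matching = max flow.
Augmenting path X1→Y1 (+1); matched 1.
Augmenting path X2→Y2 (+1); matched 2.
Augmenting path X4→Y4 (+1); matched 3.
No augmenting path remains; maximum matching = 3.
König certificate: {X2, X4, Y1} is a vertex cover of size 3 (every listed pair touches it), so no matching can be larger.

3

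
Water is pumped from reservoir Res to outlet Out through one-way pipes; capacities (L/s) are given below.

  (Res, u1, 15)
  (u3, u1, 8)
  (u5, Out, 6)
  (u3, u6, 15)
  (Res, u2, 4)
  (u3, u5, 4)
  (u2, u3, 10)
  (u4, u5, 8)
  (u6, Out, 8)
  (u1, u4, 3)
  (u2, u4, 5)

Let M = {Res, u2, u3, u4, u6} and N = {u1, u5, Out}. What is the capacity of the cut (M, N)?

43

Edges leaving {Res, u2, u3, u4, u6}: Res→u1 (15), u3→u1 (8), u3→u5 (4), u4→u5 (8), u6→Out (8).
Cut capacity = 15 + 8 + 4 + 8 + 8 = 43.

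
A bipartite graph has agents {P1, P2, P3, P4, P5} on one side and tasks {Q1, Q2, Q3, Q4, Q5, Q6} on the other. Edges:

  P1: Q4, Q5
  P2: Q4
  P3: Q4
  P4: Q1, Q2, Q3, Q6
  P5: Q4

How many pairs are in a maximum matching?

Unit-capacity flow: source→left, listed edges, right→sink; max matching = max flow.
Augmenting path P1→Q4 (+1); matched 1.
Augmenting path P4→Q1 (+1); matched 2.
Augmenting path P2→Q4→P1→Q5 (+1); matched 3.
No augmenting path remains; maximum matching = 3.
König certificate: {P1, P4, Q4} is a vertex cover of size 3 (every listed pair touches it), so no matching can be larger.

3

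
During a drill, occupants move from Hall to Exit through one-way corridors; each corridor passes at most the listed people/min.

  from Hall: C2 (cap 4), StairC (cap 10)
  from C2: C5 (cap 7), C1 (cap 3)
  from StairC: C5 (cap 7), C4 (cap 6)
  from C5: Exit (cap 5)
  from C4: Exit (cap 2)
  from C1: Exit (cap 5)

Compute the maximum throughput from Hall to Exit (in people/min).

10

Augment Hall→C2→C5→Exit: bottleneck 4, flow now 4.
Augment Hall→StairC→C5→Exit: bottleneck 1, flow now 5.
Augment Hall→StairC→C4→Exit: bottleneck 2, flow now 7.
Augment Hall→StairC→C5→C2→C1→Exit: bottleneck 3, flow now 10. (uses reverse residual edge)
No augmenting path remains; maximum flow = 10.
In the residual graph, reachable from Hall: {Hall, C2, StairC, C5, C4}.
Min-cut edges: C2→C1 (3), C5→Exit (5), C4→Exit (2); capacity 3 + 5 + 2 = 10.
This cut is saturated, so no flow can exceed 10.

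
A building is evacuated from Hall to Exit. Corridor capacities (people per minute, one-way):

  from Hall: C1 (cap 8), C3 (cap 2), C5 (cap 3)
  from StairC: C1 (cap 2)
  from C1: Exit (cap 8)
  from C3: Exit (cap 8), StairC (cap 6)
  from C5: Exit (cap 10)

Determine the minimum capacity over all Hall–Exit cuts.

Augment Hall→C1→Exit: bottleneck 8, flow now 8.
Augment Hall→C3→Exit: bottleneck 2, flow now 10.
Augment Hall→C5→Exit: bottleneck 3, flow now 13.
No augmenting path remains; maximum flow = 13.
By max-flow min-cut, the minimum cut capacity equals the max flow.
In the residual graph, reachable from Hall: {Hall}.
Min-cut edges: Hall→C1 (8), Hall→C3 (2), Hall→C5 (3); capacity 8 + 2 + 3 = 13.

13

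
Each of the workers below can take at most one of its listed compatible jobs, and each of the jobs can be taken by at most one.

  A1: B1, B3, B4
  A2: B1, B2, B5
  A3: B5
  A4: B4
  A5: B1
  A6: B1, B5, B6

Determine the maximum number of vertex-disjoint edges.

Unit-capacity flow: source→left, listed edges, right→sink; max matching = max flow.
Augmenting path A1→B1 (+1); matched 1.
Augmenting path A2→B2 (+1); matched 2.
Augmenting path A3→B5 (+1); matched 3.
Augmenting path A4→B4 (+1); matched 4.
Augmenting path A6→B6 (+1); matched 5.
Augmenting path A5→B1→A1→B3 (+1); matched 6.
No augmenting path remains; maximum matching = 6.
König certificate: {A1, A2, A3, A4, A5, A6} is a vertex cover of size 6 (every listed pair touches it), so no matching can be larger.

6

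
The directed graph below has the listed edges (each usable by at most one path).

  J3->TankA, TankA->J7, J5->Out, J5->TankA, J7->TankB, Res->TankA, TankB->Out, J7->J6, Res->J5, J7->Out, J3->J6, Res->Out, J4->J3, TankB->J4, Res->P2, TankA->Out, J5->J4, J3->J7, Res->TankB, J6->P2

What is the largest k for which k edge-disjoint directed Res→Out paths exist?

4

Assign every edge capacity 1; by Menger, the answer equals the max flow.
Path Res→Out (+1); total 1.
Path Res→J5→Out (+1); total 2.
Path Res→TankA→Out (+1); total 3.
Path Res→TankB→Out (+1); total 4.
No residual Res→Out path; max flow = 4.
Certifying cut of size 4: {Res→J5, Res→Out, Res→TankA, Res→TankB}.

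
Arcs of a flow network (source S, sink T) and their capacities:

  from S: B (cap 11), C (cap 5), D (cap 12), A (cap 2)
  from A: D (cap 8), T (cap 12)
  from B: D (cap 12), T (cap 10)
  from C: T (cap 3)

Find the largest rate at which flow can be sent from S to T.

15

Augment S→A→T: bottleneck 2, flow now 2.
Augment S→B→T: bottleneck 10, flow now 12.
Augment S→C→T: bottleneck 3, flow now 15.
No augmenting path remains; maximum flow = 15.
In the residual graph, reachable from S: {S, B, C, D}.
Min-cut edges: S→A (2), B→T (10), C→T (3); capacity 2 + 10 + 3 = 15.
This cut is saturated, so no flow can exceed 15.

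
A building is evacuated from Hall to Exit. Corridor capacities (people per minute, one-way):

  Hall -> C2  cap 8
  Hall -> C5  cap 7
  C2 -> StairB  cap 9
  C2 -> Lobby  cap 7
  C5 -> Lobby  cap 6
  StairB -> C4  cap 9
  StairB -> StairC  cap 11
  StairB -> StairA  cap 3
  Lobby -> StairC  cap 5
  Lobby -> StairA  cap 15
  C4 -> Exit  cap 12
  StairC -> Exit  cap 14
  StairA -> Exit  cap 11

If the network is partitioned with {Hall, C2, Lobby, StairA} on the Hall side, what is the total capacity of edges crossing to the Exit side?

32

Edges leaving {Hall, C2, Lobby, StairA}: Hall→C5 (7), C2→StairB (9), Lobby→StairC (5), StairA→Exit (11).
Cut capacity = 7 + 9 + 5 + 11 = 32.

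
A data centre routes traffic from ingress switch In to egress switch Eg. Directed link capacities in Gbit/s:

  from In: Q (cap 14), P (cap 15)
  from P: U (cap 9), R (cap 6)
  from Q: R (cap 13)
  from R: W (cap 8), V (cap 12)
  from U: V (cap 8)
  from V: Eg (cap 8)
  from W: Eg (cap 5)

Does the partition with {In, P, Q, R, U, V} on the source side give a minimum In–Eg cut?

Given cut capacity: 8 + 8 = 16.
Augment In→P→R→V→Eg: bottleneck 6, flow now 6.
Augment In→P→U→V→Eg: bottleneck 2, flow now 8.
Augment In→Q→R→W→Eg: bottleneck 5, flow now 13.
No augmenting path remains; maximum flow = 13.
In the residual graph, reachable from In: {In, P, Q, R, U, V, W}.
Min-cut edges: V→Eg (8), W→Eg (5); capacity 8 + 5 = 13.
Cut capacity 16 exceeds the max flow 13, so it is not minimum.

No — its capacity is 16, but the minimum cut has capacity 13.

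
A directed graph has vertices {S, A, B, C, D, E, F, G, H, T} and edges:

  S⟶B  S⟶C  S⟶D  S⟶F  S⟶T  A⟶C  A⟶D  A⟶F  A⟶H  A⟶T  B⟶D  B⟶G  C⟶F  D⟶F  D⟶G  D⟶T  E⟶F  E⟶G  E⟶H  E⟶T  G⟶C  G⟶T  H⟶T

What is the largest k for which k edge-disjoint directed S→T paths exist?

Assign every edge capacity 1; by Menger, the answer equals the max flow.
Path S→T (+1); total 1.
Path S→D→T (+1); total 2.
Path S→B→G→T (+1); total 3.
No residual S→T path; max flow = 3.
Certifying cut of size 3: {S→B, S→D, S→T}.

3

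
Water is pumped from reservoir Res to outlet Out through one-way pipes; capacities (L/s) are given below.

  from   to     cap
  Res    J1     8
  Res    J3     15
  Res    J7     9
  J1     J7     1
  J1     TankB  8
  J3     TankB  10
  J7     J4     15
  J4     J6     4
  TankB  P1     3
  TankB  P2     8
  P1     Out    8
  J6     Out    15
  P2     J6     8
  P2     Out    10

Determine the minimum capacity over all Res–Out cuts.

Augment Res→J1→TankB→P1→Out: bottleneck 3, flow now 3.
Augment Res→J1→TankB→P2→Out: bottleneck 5, flow now 8.
Augment Res→J3→TankB→P2→Out: bottleneck 3, flow now 11.
Augment Res→J7→J4→J6→Out: bottleneck 4, flow now 15.
No augmenting path remains; maximum flow = 15.
By max-flow min-cut, the minimum cut capacity equals the max flow.
In the residual graph, reachable from Res: {Res, J1, J3, J7, J4, TankB}.
Min-cut edges: J4→J6 (4), TankB→P1 (3), TankB→P2 (8); capacity 4 + 3 + 8 = 15.

15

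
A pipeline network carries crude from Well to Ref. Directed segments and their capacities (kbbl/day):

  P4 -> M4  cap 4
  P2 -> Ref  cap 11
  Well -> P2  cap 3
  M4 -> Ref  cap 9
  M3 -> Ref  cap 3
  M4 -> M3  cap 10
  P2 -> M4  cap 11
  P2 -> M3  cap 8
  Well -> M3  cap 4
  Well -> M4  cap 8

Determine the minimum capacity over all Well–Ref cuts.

Augment Well→P2→Ref: bottleneck 3, flow now 3.
Augment Well→M4→Ref: bottleneck 8, flow now 11.
Augment Well→M3→Ref: bottleneck 3, flow now 14.
No augmenting path remains; maximum flow = 14.
By max-flow min-cut, the minimum cut capacity equals the max flow.
In the residual graph, reachable from Well: {Well, M3}.
Min-cut edges: Well→P2 (3), Well→M4 (8), M3→Ref (3); capacity 3 + 8 + 3 = 14.

14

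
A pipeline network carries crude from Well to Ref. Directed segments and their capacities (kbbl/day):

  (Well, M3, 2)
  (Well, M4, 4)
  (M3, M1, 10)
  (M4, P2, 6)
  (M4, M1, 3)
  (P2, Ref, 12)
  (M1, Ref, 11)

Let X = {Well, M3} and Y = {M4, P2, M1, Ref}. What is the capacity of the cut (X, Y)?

Edges leaving {Well, M3}: Well→M4 (4), M3→M1 (10).
Cut capacity = 4 + 10 = 14.

14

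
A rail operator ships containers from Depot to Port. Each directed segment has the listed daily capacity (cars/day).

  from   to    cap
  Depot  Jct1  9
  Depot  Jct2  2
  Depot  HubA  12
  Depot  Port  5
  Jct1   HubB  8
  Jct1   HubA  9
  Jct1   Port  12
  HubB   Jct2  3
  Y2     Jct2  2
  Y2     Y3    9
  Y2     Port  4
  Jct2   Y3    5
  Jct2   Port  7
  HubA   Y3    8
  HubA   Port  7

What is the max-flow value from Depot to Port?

23

Augment Depot→Port: bottleneck 5, flow now 5.
Augment Depot→Jct1→Port: bottleneck 9, flow now 14.
Augment Depot→Jct2→Port: bottleneck 2, flow now 16.
Augment Depot→HubA→Port: bottleneck 7, flow now 23.
No augmenting path remains; maximum flow = 23.
In the residual graph, reachable from Depot: {Depot, HubA, Y3}.
Min-cut edges: Depot→Jct1 (9), Depot→Jct2 (2), Depot→Port (5), HubA→Port (7); capacity 9 + 2 + 5 + 7 = 23.
This cut is saturated, so no flow can exceed 23.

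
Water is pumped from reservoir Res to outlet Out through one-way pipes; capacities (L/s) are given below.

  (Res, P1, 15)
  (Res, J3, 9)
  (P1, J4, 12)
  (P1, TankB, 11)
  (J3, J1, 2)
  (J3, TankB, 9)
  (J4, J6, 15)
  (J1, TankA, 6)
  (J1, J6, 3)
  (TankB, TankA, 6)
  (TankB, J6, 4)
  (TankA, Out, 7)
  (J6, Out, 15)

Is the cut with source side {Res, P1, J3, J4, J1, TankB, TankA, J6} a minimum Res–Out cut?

Yes — it is a minimum cut (capacity 22).

Given cut capacity: 7 + 15 = 22.
Augment Res→P1→J4→J6→Out: bottleneck 12, flow now 12.
Augment Res→P1→TankB→TankA→Out: bottleneck 3, flow now 15.
Augment Res→J3→J1→TankA→Out: bottleneck 2, flow now 17.
Augment Res→J3→TankB→TankA→Out: bottleneck 2, flow now 19.
Augment Res→J3→TankB→J6→Out: bottleneck 3, flow now 22.
No augmenting path remains; maximum flow = 22.
Cut capacity 22 equals the max flow, so it is a minimum cut.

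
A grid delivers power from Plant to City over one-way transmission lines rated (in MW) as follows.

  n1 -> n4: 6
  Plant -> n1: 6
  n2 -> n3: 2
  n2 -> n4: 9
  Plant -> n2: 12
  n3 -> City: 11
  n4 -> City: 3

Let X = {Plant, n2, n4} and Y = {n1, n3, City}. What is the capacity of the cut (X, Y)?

Edges leaving {Plant, n2, n4}: Plant→n1 (6), n2→n3 (2), n4→City (3).
Cut capacity = 6 + 2 + 3 = 11.

11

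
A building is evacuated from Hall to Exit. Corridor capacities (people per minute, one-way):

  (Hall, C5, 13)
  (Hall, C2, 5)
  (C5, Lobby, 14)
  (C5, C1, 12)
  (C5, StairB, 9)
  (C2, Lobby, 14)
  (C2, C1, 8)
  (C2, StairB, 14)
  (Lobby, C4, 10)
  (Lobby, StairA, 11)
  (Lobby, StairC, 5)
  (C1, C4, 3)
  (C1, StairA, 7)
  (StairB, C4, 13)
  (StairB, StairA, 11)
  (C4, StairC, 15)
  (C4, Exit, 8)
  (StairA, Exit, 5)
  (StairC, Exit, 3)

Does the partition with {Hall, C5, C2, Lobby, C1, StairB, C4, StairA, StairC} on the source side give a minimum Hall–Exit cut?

Yes — it is a minimum cut (capacity 16).

Given cut capacity: 8 + 5 + 3 = 16.
Augment Hall→C5→Lobby→C4→Exit: bottleneck 8, flow now 8.
Augment Hall→C5→Lobby→StairA→Exit: bottleneck 5, flow now 13.
Augment Hall→C2→Lobby→StairC→Exit: bottleneck 3, flow now 16.
No augmenting path remains; maximum flow = 16.
Cut capacity 16 equals the max flow, so it is a minimum cut.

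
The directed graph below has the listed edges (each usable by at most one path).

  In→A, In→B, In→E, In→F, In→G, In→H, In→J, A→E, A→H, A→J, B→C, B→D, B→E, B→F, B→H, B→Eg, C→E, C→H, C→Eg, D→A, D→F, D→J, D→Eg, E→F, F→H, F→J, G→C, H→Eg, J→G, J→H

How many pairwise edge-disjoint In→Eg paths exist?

Assign every edge capacity 1; by Menger, the answer equals the max flow.
Path In→B→Eg (+1); total 1.
Path In→H→Eg (+1); total 2.
Path In→G→C→Eg (+1); total 3.
No residual In→Eg path; max flow = 3.
Certifying cut of size 3: {G→C, H→Eg, In→B}.

3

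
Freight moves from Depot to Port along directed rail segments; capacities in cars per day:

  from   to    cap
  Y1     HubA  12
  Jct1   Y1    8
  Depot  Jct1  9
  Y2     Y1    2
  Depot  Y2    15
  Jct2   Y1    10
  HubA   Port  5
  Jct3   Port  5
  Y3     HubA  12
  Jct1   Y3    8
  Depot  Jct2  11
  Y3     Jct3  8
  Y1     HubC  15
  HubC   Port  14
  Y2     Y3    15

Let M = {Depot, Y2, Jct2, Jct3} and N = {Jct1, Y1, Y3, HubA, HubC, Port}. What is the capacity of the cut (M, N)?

41

Edges leaving {Depot, Y2, Jct2, Jct3}: Depot→Jct1 (9), Y2→Y1 (2), Y2→Y3 (15), Jct2→Y1 (10), Jct3→Port (5).
Cut capacity = 9 + 2 + 15 + 10 + 5 = 41.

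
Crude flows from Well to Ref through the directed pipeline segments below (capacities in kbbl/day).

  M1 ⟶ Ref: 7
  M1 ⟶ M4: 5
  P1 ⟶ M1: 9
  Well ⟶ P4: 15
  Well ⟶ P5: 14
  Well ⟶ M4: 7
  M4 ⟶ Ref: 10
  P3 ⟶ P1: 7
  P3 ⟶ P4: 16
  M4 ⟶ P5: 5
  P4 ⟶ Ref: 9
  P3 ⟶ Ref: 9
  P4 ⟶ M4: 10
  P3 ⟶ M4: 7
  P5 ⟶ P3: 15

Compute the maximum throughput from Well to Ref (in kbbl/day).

Augment Well→P4→Ref: bottleneck 9, flow now 9.
Augment Well→M4→Ref: bottleneck 7, flow now 16.
Augment Well→P5→P3→Ref: bottleneck 9, flow now 25.
Augment Well→P4→M4→Ref: bottleneck 3, flow now 28.
Augment Well→P5→P3→P1→M1→Ref: bottleneck 5, flow now 33.
Augment Well→P4→M4→P5→P3→P1→M1→Ref: bottleneck 1, flow now 34.
No augmenting path remains; maximum flow = 34.
In the residual graph, reachable from Well: {Well, P5, P4, M4}.
Min-cut edges: P5→P3 (15), P4→Ref (9), M4→Ref (10); capacity 15 + 9 + 10 = 34.
This cut is saturated, so no flow can exceed 34.

34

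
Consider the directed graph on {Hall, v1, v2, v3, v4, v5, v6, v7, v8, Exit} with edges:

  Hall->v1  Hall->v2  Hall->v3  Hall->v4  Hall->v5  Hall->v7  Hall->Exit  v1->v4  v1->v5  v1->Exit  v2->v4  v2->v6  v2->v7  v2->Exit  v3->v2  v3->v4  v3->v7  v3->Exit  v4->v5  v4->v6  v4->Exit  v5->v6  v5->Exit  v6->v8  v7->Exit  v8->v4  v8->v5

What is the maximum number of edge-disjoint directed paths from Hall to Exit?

7

Assign every edge capacity 1; by Menger, the answer equals the max flow.
Path Hall→Exit (+1); total 1.
Path Hall→v1→Exit (+1); total 2.
Path Hall→v2→Exit (+1); total 3.
Path Hall→v3→Exit (+1); total 4.
Path Hall→v4→Exit (+1); total 5.
Path Hall→v5→Exit (+1); total 6.
Path Hall→v7→Exit (+1); total 7.
No residual Hall→Exit path; max flow = 7.
Certifying cut of size 7: {Hall→Exit, Hall→v1, Hall→v2, Hall→v3, Hall→v4, Hall→v5, Hall→v7}.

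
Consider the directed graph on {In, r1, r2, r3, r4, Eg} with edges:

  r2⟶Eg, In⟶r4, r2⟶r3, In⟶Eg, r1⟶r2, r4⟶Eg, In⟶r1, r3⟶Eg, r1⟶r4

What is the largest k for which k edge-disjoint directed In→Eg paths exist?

Assign every edge capacity 1; by Menger, the answer equals the max flow.
Path In→Eg (+1); total 1.
Path In→r4→Eg (+1); total 2.
Path In→r1→r2→Eg (+1); total 3.
No residual In→Eg path; max flow = 3.
Certifying cut of size 3: {In→Eg, In→r1, In→r4}.

3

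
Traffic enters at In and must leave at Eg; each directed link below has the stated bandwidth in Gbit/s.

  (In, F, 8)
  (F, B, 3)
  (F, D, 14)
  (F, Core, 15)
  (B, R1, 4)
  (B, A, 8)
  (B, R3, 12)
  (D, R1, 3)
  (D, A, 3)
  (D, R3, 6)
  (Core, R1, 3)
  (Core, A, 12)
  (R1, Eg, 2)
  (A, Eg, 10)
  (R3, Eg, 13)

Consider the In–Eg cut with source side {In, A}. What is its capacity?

Edges leaving {In, A}: In→F (8), A→Eg (10).
Cut capacity = 8 + 10 = 18.

18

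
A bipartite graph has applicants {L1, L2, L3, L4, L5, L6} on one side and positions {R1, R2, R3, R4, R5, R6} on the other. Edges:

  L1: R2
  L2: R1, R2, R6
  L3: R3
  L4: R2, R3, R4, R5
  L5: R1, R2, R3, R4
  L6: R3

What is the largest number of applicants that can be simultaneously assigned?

5

Unit-capacity flow: source→left, listed edges, right→sink; max matching = max flow.
Augmenting path L1→R2 (+1); matched 1.
Augmenting path L2→R1 (+1); matched 2.
Augmenting path L3→R3 (+1); matched 3.
Augmenting path L4→R4 (+1); matched 4.
Augmenting path L5→R1→L2→R6 (+1); matched 5.
No augmenting path remains; maximum matching = 5.
König certificate: {L1, L2, L4, L5, R3} is a vertex cover of size 5 (every listed pair touches it), so no matching can be larger.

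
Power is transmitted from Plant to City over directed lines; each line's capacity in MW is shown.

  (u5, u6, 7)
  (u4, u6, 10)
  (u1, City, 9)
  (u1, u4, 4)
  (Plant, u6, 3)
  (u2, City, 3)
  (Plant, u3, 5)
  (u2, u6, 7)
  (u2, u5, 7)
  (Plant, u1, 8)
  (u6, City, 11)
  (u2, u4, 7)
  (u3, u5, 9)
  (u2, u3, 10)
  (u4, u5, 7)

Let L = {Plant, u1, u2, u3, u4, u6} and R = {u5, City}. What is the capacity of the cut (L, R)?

Edges leaving {Plant, u1, u2, u3, u4, u6}: u1→City (9), u2→u5 (7), u2→City (3), u3→u5 (9), u4→u5 (7), u6→City (11).
Cut capacity = 9 + 7 + 3 + 9 + 7 + 11 = 46.

46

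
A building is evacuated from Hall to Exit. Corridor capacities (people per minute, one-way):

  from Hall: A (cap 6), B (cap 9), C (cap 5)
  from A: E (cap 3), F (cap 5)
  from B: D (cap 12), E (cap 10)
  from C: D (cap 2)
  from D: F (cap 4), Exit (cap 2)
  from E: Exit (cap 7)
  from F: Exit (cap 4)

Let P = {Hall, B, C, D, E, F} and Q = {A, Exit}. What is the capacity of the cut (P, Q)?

19

Edges leaving {Hall, B, C, D, E, F}: Hall→A (6), D→Exit (2), E→Exit (7), F→Exit (4).
Cut capacity = 6 + 2 + 7 + 4 = 19.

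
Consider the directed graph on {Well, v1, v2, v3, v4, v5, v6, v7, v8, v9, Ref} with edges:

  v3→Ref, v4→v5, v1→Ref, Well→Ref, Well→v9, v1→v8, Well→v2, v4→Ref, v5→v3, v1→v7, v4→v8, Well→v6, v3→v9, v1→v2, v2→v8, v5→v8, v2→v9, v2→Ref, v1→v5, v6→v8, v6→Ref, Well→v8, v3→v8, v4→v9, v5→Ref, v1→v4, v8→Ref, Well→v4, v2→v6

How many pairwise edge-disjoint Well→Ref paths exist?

Assign every edge capacity 1; by Menger, the answer equals the max flow.
Path Well→Ref (+1); total 1.
Path Well→v2→Ref (+1); total 2.
Path Well→v4→Ref (+1); total 3.
Path Well→v6→Ref (+1); total 4.
Path Well→v8→Ref (+1); total 5.
No residual Well→Ref path; max flow = 5.
Certifying cut of size 5: {Well→Ref, Well→v2, Well→v4, Well→v6, Well→v8}.

5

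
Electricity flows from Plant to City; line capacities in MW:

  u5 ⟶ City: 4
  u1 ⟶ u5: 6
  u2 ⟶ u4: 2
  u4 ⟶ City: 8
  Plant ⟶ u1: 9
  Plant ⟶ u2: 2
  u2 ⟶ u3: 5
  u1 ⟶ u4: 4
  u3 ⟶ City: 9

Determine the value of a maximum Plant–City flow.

10

Augment Plant→u1→u4→City: bottleneck 4, flow now 4.
Augment Plant→u1→u5→City: bottleneck 4, flow now 8.
Augment Plant→u2→u3→City: bottleneck 2, flow now 10.
No augmenting path remains; maximum flow = 10.
In the residual graph, reachable from Plant: {Plant, u1, u5}.
Min-cut edges: Plant→u2 (2), u1→u4 (4), u5→City (4); capacity 2 + 4 + 4 = 10.
This cut is saturated, so no flow can exceed 10.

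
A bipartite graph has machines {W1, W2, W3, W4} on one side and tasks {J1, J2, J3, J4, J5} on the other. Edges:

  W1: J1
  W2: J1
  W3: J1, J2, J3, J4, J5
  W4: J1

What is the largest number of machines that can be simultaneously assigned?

Unit-capacity flow: source→left, listed edges, right→sink; max matching = max flow.
Augmenting path W1→J1 (+1); matched 1.
Augmenting path W3→J2 (+1); matched 2.
No augmenting path remains; maximum matching = 2.
König certificate: {W3, J1} is a vertex cover of size 2 (every listed pair touches it), so no matching can be larger.

2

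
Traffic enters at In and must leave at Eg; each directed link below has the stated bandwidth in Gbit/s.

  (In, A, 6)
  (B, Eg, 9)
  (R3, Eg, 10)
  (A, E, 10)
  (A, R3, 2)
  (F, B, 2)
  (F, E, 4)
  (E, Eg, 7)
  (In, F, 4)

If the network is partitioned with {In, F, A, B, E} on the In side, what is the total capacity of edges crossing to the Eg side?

18

Edges leaving {In, F, A, B, E}: A→R3 (2), B→Eg (9), E→Eg (7).
Cut capacity = 2 + 9 + 7 = 18.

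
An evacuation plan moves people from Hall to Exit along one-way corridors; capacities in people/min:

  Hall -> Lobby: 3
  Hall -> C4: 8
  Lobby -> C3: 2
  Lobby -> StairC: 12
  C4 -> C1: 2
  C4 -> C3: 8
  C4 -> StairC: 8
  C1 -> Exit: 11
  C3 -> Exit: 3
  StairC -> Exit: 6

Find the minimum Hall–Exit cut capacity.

Augment Hall→Lobby→C3→Exit: bottleneck 2, flow now 2.
Augment Hall→Lobby→StairC→Exit: bottleneck 1, flow now 3.
Augment Hall→C4→C1→Exit: bottleneck 2, flow now 5.
Augment Hall→C4→C3→Exit: bottleneck 1, flow now 6.
Augment Hall→C4→StairC→Exit: bottleneck 5, flow now 11.
No augmenting path remains; maximum flow = 11.
By max-flow min-cut, the minimum cut capacity equals the max flow.
In the residual graph, reachable from Hall: {Hall}.
Min-cut edges: Hall→Lobby (3), Hall→C4 (8); capacity 3 + 8 = 11.

11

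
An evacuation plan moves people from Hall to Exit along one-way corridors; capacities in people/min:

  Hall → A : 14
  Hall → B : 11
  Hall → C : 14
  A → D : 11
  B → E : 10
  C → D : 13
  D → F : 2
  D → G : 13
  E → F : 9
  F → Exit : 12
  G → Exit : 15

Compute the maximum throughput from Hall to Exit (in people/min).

24

Augment Hall→A→D→F→Exit: bottleneck 2, flow now 2.
Augment Hall→A→D→G→Exit: bottleneck 9, flow now 11.
Augment Hall→B→E→F→Exit: bottleneck 9, flow now 20.
Augment Hall→C→D→G→Exit: bottleneck 4, flow now 24.
No augmenting path remains; maximum flow = 24.
In the residual graph, reachable from Hall: {Hall, A, B, C, D, E}.
Min-cut edges: D→F (2), D→G (13), E→F (9); capacity 2 + 13 + 9 = 24.
This cut is saturated, so no flow can exceed 24.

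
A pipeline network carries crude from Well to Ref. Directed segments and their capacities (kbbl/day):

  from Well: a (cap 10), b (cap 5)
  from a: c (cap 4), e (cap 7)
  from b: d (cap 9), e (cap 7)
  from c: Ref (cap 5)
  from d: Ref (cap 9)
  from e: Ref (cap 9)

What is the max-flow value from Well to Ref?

Augment Well→a→c→Ref: bottleneck 4, flow now 4.
Augment Well→a→e→Ref: bottleneck 6, flow now 10.
Augment Well→b→d→Ref: bottleneck 5, flow now 15.
No augmenting path remains; maximum flow = 15.
In the residual graph, reachable from Well: {Well}.
Min-cut edges: Well→a (10), Well→b (5); capacity 10 + 5 = 15.
This cut is saturated, so no flow can exceed 15.

15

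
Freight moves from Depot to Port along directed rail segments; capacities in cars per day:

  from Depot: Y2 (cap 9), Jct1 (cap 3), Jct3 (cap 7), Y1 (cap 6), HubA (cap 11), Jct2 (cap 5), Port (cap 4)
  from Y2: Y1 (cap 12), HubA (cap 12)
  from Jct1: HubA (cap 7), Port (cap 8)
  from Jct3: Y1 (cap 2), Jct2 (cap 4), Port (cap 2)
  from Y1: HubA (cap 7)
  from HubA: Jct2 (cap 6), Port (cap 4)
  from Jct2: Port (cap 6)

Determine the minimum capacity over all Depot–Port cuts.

19

Augment Depot→Port: bottleneck 4, flow now 4.
Augment Depot→Jct1→Port: bottleneck 3, flow now 7.
Augment Depot→Jct3→Port: bottleneck 2, flow now 9.
Augment Depot→HubA→Port: bottleneck 4, flow now 13.
Augment Depot→Jct2→Port: bottleneck 5, flow now 18.
Augment Depot→Jct3→Jct2→Port: bottleneck 1, flow now 19.
No augmenting path remains; maximum flow = 19.
By max-flow min-cut, the minimum cut capacity equals the max flow.
In the residual graph, reachable from Depot: {Depot, Y2, Jct3, Y1, HubA, Jct2}.
Min-cut edges: Depot→Jct1 (3), Depot→Port (4), Jct3→Port (2), HubA→Port (4), Jct2→Port (6); capacity 3 + 4 + 2 + 4 + 6 = 19.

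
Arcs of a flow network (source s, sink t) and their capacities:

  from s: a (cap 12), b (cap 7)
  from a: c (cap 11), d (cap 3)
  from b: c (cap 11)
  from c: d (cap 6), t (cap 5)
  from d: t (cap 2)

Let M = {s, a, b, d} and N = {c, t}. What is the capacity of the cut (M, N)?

24

Edges leaving {s, a, b, d}: a→c (11), b→c (11), d→t (2).
Cut capacity = 11 + 11 + 2 = 24.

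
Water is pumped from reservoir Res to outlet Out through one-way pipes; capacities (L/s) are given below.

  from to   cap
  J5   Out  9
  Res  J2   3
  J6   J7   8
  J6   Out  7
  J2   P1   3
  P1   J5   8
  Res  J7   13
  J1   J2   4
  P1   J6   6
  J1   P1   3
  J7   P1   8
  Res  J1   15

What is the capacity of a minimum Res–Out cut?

Augment Res→J2→P1→J6→Out: bottleneck 3, flow now 3.
Augment Res→J7→P1→J6→Out: bottleneck 3, flow now 6.
Augment Res→J7→P1→J5→Out: bottleneck 5, flow now 11.
Augment Res→J1→P1→J5→Out: bottleneck 3, flow now 14.
No augmenting path remains; maximum flow = 14.
By max-flow min-cut, the minimum cut capacity equals the max flow.
In the residual graph, reachable from Res: {Res, J2, J7, J1}.
Min-cut edges: J2→P1 (3), J7→P1 (8), J1→P1 (3); capacity 3 + 8 + 3 = 14.

14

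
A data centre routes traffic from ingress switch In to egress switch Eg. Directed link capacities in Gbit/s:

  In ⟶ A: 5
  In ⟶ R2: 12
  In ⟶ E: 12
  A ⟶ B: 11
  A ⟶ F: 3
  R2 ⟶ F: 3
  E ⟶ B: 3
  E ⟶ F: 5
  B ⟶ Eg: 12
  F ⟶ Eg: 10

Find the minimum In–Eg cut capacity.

16

Augment In→A→B→Eg: bottleneck 5, flow now 5.
Augment In→R2→F→Eg: bottleneck 3, flow now 8.
Augment In→E→B→Eg: bottleneck 3, flow now 11.
Augment In→E→F→Eg: bottleneck 5, flow now 16.
No augmenting path remains; maximum flow = 16.
By max-flow min-cut, the minimum cut capacity equals the max flow.
In the residual graph, reachable from In: {In, R2, E}.
Min-cut edges: In→A (5), R2→F (3), E→B (3), E→F (5); capacity 5 + 3 + 3 + 5 = 16.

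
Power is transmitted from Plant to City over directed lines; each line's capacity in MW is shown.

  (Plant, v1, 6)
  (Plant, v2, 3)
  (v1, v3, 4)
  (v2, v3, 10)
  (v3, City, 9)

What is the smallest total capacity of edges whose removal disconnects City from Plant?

Augment Plant→v1→v3→City: bottleneck 4, flow now 4.
Augment Plant→v2→v3→City: bottleneck 3, flow now 7.
No augmenting path remains; maximum flow = 7.
By max-flow min-cut, the minimum cut capacity equals the max flow.
In the residual graph, reachable from Plant: {Plant, v1}.
Min-cut edges: Plant→v2 (3), v1→v3 (4); capacity 3 + 4 = 7.

7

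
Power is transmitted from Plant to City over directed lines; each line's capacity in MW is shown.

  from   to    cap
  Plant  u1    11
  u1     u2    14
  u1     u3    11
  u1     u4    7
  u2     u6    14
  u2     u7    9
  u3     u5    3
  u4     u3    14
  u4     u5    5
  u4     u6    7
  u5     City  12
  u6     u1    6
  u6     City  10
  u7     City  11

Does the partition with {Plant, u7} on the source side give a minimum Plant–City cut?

Given cut capacity: 11 + 11 = 22.
Augment Plant→u1→u2→u6→City: bottleneck 10, flow now 10.
Augment Plant→u1→u2→u7→City: bottleneck 1, flow now 11.
No augmenting path remains; maximum flow = 11.
In the residual graph, reachable from Plant: {Plant}.
Min-cut edges: Plant→u1 (11); capacity 11 = 11.
Cut capacity 22 exceeds the max flow 11, so it is not minimum.

No — its capacity is 22, but the minimum cut has capacity 11.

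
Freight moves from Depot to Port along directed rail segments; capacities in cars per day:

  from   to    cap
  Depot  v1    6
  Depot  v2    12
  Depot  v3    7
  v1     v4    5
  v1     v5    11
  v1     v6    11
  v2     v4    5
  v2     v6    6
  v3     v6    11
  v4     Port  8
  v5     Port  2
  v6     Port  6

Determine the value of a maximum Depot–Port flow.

16

Augment Depot→v1→v4→Port: bottleneck 5, flow now 5.
Augment Depot→v1→v5→Port: bottleneck 1, flow now 6.
Augment Depot→v2→v4→Port: bottleneck 3, flow now 9.
Augment Depot→v2→v6→Port: bottleneck 6, flow now 15.
Augment Depot→v2→v4→v1→v5→Port: bottleneck 1, flow now 16. (uses reverse residual edge)
No augmenting path remains; maximum flow = 16.
In the residual graph, reachable from Depot: {Depot, v1, v2, v3, v4, v5, v6}.
Min-cut edges: v4→Port (8), v5→Port (2), v6→Port (6); capacity 8 + 2 + 6 = 16.
This cut is saturated, so no flow can exceed 16.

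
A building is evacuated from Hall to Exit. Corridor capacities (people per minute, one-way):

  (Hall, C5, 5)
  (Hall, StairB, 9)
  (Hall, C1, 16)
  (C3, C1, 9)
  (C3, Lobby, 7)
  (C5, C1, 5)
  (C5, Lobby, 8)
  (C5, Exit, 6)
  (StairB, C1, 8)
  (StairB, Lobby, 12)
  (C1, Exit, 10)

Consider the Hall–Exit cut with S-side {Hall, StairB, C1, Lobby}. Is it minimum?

Yes — it is a minimum cut (capacity 15).

Given cut capacity: 5 + 10 = 15.
Augment Hall→C5→Exit: bottleneck 5, flow now 5.
Augment Hall→C1→Exit: bottleneck 10, flow now 15.
No augmenting path remains; maximum flow = 15.
Cut capacity 15 equals the max flow, so it is a minimum cut.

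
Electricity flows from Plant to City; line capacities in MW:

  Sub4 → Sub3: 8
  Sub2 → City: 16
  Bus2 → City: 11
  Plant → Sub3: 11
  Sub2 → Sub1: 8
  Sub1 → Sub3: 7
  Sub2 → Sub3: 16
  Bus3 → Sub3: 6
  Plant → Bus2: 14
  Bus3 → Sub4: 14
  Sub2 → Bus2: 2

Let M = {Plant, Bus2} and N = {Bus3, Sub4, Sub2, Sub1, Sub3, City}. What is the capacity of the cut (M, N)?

22

Edges leaving {Plant, Bus2}: Plant→Sub3 (11), Bus2→City (11).
Cut capacity = 11 + 11 = 22.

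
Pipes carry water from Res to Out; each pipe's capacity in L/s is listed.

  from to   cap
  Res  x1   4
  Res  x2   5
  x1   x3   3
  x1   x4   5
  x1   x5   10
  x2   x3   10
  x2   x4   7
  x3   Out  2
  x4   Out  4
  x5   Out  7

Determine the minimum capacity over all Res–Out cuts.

9

Augment Res→x1→x3→Out: bottleneck 2, flow now 2.
Augment Res→x1→x4→Out: bottleneck 2, flow now 4.
Augment Res→x2→x4→Out: bottleneck 2, flow now 6.
Augment Res→x2→x3→x1→x5→Out: bottleneck 2, flow now 8. (uses reverse residual edge)
Augment Res→x2→x4→x1→x5→Out: bottleneck 1, flow now 9. (uses reverse residual edge)
No augmenting path remains; maximum flow = 9.
By max-flow min-cut, the minimum cut capacity equals the max flow.
In the residual graph, reachable from Res: {Res}.
Min-cut edges: Res→x1 (4), Res→x2 (5); capacity 4 + 5 = 9.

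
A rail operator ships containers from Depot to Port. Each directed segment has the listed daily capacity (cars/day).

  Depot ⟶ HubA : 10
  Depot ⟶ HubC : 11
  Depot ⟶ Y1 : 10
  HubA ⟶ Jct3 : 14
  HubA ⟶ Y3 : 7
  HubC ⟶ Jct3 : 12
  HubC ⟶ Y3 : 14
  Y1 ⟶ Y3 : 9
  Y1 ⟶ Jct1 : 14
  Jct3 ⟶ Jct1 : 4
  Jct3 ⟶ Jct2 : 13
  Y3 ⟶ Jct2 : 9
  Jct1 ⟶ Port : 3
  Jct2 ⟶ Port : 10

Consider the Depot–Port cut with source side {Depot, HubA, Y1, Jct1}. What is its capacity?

Edges leaving {Depot, HubA, Y1, Jct1}: Depot→HubC (11), HubA→Jct3 (14), HubA→Y3 (7), Y1→Y3 (9), Jct1→Port (3).
Cut capacity = 11 + 14 + 7 + 9 + 3 = 44.

44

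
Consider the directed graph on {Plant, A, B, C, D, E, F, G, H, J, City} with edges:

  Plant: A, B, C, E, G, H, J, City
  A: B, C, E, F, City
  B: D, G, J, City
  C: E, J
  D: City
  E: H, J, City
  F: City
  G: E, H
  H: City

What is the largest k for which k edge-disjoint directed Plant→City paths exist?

5

Assign every edge capacity 1; by Menger, the answer equals the max flow.
Path Plant→City (+1); total 1.
Path Plant→A→City (+1); total 2.
Path Plant→B→City (+1); total 3.
Path Plant→E→City (+1); total 4.
Path Plant→H→City (+1); total 5.
No residual Plant→City path; max flow = 5.
Certifying cut of size 5: {E→City, H→City, Plant→A, Plant→B, Plant→City}.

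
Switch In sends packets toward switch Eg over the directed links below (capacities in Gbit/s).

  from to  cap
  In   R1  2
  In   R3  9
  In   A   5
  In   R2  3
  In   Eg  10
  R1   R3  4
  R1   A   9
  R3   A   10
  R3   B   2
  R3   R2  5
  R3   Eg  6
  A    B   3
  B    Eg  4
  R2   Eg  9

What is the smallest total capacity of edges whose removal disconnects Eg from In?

27

Augment In→Eg: bottleneck 10, flow now 10.
Augment In→R3→Eg: bottleneck 6, flow now 16.
Augment In→R2→Eg: bottleneck 3, flow now 19.
Augment In→R3→B→Eg: bottleneck 2, flow now 21.
Augment In→R3→R2→Eg: bottleneck 1, flow now 22.
Augment In→A→B→Eg: bottleneck 2, flow now 24.
Augment In→R1→R3→R2→Eg: bottleneck 2, flow now 26.
Augment In→A→B→R3→R2→Eg: bottleneck 1, flow now 27. (uses reverse residual edge)
No augmenting path remains; maximum flow = 27.
By max-flow min-cut, the minimum cut capacity equals the max flow.
In the residual graph, reachable from In: {In, A}.
Min-cut edges: In→R1 (2), In→R3 (9), In→R2 (3), In→Eg (10), A→B (3); capacity 2 + 9 + 3 + 10 + 3 = 27.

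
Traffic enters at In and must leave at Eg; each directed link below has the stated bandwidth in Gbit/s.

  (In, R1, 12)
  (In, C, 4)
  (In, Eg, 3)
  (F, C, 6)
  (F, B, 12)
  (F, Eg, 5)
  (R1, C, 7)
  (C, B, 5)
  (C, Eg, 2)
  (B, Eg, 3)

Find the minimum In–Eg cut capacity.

8

Augment In→Eg: bottleneck 3, flow now 3.
Augment In→C→Eg: bottleneck 2, flow now 5.
Augment In→C→B→Eg: bottleneck 2, flow now 7.
Augment In→R1→C→B→Eg: bottleneck 1, flow now 8.
No augmenting path remains; maximum flow = 8.
By max-flow min-cut, the minimum cut capacity equals the max flow.
In the residual graph, reachable from In: {In, R1, C, B}.
Min-cut edges: In→Eg (3), C→Eg (2), B→Eg (3); capacity 3 + 2 + 3 = 8.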